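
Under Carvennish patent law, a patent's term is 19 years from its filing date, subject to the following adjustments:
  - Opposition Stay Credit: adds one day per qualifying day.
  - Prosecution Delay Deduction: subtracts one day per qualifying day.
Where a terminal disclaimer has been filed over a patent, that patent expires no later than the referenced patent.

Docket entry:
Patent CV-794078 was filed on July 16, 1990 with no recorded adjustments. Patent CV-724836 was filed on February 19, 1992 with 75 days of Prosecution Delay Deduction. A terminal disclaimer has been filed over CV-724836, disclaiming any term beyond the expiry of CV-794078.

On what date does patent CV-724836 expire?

July 16, 2009

Natural term of CV-724836:
  Base: filing + 19 years → 19 February 2011.
  Prosecution Delay Deduction: −75 days → 6 December 2010.
Expiry of referenced patent CV-794078:
  Base: filing + 19 years → 16 July 2009.
Terminal disclaimer: CV-724836 expires on the earlier of 6 December 2010 and 16 July 2009.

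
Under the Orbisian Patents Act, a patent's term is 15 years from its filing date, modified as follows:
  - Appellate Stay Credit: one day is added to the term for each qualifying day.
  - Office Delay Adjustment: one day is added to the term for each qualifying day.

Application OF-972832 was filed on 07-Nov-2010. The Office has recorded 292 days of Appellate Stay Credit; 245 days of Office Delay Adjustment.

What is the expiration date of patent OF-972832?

2027-04-28

Base term: filing date + 15 years → 7 November 2025.
Appellate Stay Credit: +292 days → 26 August 2026.
Office Delay Adjustment: +245 days → 28 April 2027.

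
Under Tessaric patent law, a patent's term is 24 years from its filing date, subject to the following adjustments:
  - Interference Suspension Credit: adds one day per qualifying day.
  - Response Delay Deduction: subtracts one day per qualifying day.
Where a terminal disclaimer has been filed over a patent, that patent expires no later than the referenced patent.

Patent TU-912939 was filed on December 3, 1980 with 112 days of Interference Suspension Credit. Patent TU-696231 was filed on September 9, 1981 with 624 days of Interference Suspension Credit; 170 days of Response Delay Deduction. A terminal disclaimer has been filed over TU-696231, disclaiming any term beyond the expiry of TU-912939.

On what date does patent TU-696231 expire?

2005-03-25

Natural term of TU-696231:
  Base: filing + 24 years → 9 September 2005.
  Interference Suspension Credit: +624 days → 26 May 2007.
  Response Delay Deduction: −170 days → 7 December 2006.
Expiry of referenced patent TU-912939:
  Base: filing + 24 years → 3 December 2004.
  Interference Suspension Credit: +112 days → 25 March 2005.
Terminal disclaimer: TU-696231 expires on the earlier of 7 December 2006 and 25 March 2005.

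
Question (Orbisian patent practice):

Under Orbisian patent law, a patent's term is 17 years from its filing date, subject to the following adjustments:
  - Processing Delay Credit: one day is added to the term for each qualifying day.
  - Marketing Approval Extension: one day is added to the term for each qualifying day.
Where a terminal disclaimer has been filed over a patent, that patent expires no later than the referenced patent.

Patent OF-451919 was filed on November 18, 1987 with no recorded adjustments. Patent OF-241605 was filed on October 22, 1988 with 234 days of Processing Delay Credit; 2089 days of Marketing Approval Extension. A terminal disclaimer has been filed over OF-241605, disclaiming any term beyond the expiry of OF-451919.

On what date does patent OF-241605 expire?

Natural term of OF-241605:
  Base: filing + 17 years → 22 October 2005.
  Processing Delay Credit: +234 days → 13 June 2006.
  Marketing Approval Extension: +2089 days → 2 March 2012.
Expiry of referenced patent OF-451919:
  Base: filing + 17 years → 18 November 2004.
Terminal disclaimer: OF-241605 expires on the earlier of 2 March 2012 and 18 November 2004.

2004-11-18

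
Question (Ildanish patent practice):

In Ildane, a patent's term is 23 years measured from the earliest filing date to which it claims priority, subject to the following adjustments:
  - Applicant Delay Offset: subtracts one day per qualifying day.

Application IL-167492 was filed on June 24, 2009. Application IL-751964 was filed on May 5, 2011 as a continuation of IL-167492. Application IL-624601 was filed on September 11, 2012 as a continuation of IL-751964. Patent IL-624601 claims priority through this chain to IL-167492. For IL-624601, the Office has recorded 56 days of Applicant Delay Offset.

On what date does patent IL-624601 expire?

Earliest priority filing: 24 June 2009.
Base term: 24 June 2009 + 23 years → 24 June 2032.
Applicant Delay Offset: −56 days → 29 April 2032.

2032-04-29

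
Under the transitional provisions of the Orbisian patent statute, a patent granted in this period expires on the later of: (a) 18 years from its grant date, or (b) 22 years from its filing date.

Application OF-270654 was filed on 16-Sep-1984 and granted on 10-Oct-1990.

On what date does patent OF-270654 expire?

(a) grant + 18 years → 10 October 2008.
(b) filing + 22 years → 16 September 2006.
Later of the two: 10 October 2008.

October 10, 2008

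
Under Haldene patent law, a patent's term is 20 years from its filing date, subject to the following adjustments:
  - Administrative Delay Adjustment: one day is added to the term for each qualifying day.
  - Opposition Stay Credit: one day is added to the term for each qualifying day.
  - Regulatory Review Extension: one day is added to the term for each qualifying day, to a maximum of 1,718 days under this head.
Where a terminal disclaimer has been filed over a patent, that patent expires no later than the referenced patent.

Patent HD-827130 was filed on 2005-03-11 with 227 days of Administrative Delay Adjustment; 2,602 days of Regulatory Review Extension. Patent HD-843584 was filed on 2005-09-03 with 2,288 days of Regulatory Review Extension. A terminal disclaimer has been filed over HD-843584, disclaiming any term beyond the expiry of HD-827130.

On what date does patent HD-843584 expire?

May 18, 2030

Natural term of HD-843584:
  Base: filing + 20 years → 3 September 2025.
  Regulatory Review Extension: 2288 days claimed exceeds the 1718-day cap, so +1718 days → 18 May 2030.
Expiry of referenced patent HD-827130:
  Base: filing + 20 years → 11 March 2025.
  Administrative Delay Adjustment: +227 days → 24 October 2025.
  Regulatory Review Extension: 2602 days claimed exceeds the 1718-day cap, so +1718 days → 8 July 2030.
Terminal disclaimer: HD-843584 expires on the earlier of 18 May 2030 and 8 July 2030.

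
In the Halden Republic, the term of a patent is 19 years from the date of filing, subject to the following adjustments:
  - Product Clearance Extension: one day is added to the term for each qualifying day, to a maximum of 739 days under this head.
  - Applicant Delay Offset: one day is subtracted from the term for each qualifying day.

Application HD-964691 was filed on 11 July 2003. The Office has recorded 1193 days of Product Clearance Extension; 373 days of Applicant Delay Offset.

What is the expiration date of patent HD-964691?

Base term: filing date + 19 years → 11 July 2022.
Product Clearance Extension: 1193 days claimed exceeds the 739-day cap, so +739 days → 19 July 2024.
Applicant Delay Offset: −373 days → 12 July 2023.

2023-07-12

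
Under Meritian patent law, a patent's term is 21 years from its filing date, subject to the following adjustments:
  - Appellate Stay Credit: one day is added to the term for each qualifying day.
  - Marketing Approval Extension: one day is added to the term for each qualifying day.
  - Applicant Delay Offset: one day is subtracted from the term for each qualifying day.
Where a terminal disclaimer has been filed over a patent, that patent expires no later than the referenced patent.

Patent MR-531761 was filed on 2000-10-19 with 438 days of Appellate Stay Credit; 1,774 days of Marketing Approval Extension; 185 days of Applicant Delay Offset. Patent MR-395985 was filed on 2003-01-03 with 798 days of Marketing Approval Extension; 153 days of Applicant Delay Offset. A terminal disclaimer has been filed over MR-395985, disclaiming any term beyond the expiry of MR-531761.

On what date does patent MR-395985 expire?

October 9, 2025

Natural term of MR-395985:
  Base: filing + 21 years → 3 January 2024.
  Marketing Approval Extension: +798 days → 11 March 2026.
  Applicant Delay Offset: −153 days → 9 October 2025.
Expiry of referenced patent MR-531761:
  Base: filing + 21 years → 19 October 2021.
  Appellate Stay Credit: +438 days → 31 December 2022.
  Marketing Approval Extension: +1774 days → 9 November 2027.
  Applicant Delay Offset: −185 days → 8 May 2027.
Terminal disclaimer: MR-395985 expires on the earlier of 9 October 2025 and 8 May 2027.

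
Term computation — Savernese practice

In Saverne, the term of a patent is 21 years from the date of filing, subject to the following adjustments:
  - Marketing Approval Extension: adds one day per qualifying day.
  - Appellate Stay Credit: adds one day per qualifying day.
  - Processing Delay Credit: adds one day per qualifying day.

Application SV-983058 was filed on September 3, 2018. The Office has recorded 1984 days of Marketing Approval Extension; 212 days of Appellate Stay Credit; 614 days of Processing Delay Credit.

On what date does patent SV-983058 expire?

2047-05-14

Base term: filing date + 21 years → 3 September 2039.
Marketing Approval Extension: +1984 days → 7 February 2045.
Appellate Stay Credit: +212 days → 7 September 2045.
Processing Delay Credit: +614 days → 14 May 2047.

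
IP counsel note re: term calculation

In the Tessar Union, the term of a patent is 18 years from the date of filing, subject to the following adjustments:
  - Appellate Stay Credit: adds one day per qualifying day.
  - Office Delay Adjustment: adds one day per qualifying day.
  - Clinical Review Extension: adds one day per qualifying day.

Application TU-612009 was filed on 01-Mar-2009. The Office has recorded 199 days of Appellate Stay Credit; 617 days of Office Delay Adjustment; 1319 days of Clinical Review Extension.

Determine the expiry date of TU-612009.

Base term: filing date + 18 years → 1 March 2027.
Appellate Stay Credit: +199 days → 16 September 2027.
Office Delay Adjustment: +617 days → 25 May 2029.
Clinical Review Extension: +1319 days → 3 January 2033.

January 3, 2033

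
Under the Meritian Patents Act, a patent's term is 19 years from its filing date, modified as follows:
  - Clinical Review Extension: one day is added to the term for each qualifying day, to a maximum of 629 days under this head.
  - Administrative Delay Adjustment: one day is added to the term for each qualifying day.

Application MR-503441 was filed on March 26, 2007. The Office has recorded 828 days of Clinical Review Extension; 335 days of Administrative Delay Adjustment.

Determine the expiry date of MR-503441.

2028-11-14

Base term: filing date + 19 years → 26 March 2026.
Clinical Review Extension: 828 days claimed exceeds the 629-day cap, so +629 days → 15 December 2027.
Administrative Delay Adjustment: +335 days → 14 November 2028.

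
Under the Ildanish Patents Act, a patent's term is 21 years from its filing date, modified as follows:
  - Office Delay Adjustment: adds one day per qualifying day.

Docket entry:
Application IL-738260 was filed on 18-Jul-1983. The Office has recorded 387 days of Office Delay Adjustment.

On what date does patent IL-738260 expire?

August 9, 2005

Base term: filing date + 21 years → 18 July 2004.
Office Delay Adjustment: +387 days → 9 August 2005.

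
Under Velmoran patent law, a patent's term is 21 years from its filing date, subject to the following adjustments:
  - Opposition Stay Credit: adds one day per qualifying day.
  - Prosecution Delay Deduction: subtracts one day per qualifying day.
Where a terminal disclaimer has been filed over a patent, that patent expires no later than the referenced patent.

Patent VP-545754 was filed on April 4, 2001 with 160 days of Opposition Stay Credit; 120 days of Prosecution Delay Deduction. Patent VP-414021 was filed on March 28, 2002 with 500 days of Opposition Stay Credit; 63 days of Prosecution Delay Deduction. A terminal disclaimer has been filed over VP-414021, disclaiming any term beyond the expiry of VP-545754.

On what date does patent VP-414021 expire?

2022-05-14

Natural term of VP-414021:
  Base: filing + 21 years → 28 March 2023.
  Opposition Stay Credit: +500 days → 9 August 2024.
  Prosecution Delay Deduction: −63 days → 7 June 2024.
Expiry of referenced patent VP-545754:
  Base: filing + 21 years → 4 April 2022.
  Opposition Stay Credit: +160 days → 11 September 2022.
  Prosecution Delay Deduction: −120 days → 14 May 2022.
Terminal disclaimer: VP-414021 expires on the earlier of 7 June 2024 and 14 May 2022.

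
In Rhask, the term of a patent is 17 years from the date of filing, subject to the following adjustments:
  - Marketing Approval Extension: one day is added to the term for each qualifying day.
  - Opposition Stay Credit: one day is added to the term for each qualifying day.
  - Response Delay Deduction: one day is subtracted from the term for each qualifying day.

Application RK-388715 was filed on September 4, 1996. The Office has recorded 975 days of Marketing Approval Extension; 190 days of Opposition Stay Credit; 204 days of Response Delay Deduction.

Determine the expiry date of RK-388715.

April 22, 2016

Base term: filing date + 17 years → 4 September 2013.
Marketing Approval Extension: +975 days → 6 May 2016.
Opposition Stay Credit: +190 days → 12 November 2016.
Response Delay Deduction: −204 days → 22 April 2016.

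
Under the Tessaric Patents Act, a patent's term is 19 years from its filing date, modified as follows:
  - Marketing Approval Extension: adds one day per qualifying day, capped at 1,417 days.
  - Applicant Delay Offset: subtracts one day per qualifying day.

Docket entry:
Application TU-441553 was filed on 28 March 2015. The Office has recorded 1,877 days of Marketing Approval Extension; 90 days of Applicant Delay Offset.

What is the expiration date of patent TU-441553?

2037-11-14

Base term: filing date + 19 years → 28 March 2034.
Marketing Approval Extension: 1877 days claimed exceeds the 1417-day cap, so +1417 days → 12 February 2038.
Applicant Delay Offset: −90 days → 14 November 2037.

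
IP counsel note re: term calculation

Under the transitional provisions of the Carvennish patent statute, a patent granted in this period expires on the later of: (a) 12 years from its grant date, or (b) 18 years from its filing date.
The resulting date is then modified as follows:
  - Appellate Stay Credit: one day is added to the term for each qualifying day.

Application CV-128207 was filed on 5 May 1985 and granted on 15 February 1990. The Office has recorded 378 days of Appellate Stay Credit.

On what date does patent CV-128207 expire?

2004-05-17

(a) grant + 12 years → 15 February 2002.
(b) filing + 18 years → 5 May 2003.
Later of the two: 5 May 2003.
Appellate Stay Credit: +378 days → 17 May 2004.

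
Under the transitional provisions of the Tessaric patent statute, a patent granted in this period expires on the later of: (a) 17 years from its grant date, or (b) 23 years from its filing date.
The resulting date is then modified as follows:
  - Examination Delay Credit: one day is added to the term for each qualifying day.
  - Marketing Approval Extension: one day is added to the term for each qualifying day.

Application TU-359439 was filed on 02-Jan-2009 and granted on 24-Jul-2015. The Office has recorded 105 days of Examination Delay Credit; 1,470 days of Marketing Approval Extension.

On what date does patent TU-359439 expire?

(a) grant + 17 years → 24 July 2032.
(b) filing + 23 years → 2 January 2032.
Later of the two: 24 July 2032.
Examination Delay Credit: +105 days → 6 November 2032.
Marketing Approval Extension: +1470 days → 15 November 2036.

November 15, 2036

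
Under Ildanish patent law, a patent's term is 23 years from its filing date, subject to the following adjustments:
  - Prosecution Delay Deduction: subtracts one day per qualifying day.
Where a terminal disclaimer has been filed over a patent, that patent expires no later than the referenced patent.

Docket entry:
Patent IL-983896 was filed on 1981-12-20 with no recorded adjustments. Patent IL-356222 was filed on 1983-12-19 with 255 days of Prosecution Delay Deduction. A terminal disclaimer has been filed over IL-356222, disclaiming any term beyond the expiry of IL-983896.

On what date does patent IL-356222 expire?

2004-12-20

Natural term of IL-356222:
  Base: filing + 23 years → 19 December 2006.
  Prosecution Delay Deduction: −255 days → 8 April 2006.
Expiry of referenced patent IL-983896:
  Base: filing + 23 years → 20 December 2004.
Terminal disclaimer: IL-356222 expires on the earlier of 8 April 2006 and 20 December 2004.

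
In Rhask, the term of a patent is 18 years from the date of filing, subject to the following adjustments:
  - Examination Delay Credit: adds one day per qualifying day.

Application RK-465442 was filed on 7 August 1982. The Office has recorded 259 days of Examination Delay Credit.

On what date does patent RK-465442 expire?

Base term: filing date + 18 years → 7 August 2000.
Examination Delay Credit: +259 days → 23 April 2001.

2001-04-23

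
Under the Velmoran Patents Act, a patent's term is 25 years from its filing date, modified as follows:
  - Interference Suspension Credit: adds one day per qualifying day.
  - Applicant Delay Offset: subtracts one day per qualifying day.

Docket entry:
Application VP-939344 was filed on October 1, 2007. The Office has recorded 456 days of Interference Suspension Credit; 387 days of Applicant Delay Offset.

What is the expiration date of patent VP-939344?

December 9, 2032

Base term: filing date + 25 years → 1 October 2032.
Interference Suspension Credit: +456 days → 31 December 2033.
Applicant Delay Offset: −387 days → 9 December 2032.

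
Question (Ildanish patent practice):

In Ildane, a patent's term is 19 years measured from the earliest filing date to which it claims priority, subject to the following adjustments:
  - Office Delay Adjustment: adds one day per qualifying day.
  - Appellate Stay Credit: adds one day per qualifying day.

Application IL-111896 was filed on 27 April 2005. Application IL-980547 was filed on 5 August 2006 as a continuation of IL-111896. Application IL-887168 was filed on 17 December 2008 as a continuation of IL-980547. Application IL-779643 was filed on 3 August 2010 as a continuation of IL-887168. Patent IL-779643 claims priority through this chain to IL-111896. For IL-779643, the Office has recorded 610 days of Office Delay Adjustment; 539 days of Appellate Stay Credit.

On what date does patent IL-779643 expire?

June 20, 2027

Earliest priority filing: 27 April 2005.
Base term: 27 April 2005 + 19 years → 27 April 2024.
Office Delay Adjustment: +610 days → 28 December 2025.
Appellate Stay Credit: +539 days → 20 June 2027.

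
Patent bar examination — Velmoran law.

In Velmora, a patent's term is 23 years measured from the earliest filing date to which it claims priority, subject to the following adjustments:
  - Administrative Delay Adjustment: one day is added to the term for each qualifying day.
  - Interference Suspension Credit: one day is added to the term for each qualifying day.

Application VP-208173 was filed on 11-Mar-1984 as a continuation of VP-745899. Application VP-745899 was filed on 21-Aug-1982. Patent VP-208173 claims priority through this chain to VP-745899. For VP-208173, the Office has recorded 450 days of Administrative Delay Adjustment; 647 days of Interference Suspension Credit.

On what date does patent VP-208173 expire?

Earliest priority filing: 21 August 1982.
Base term: 21 August 1982 + 23 years → 21 August 2005.
Administrative Delay Adjustment: +450 days → 14 November 2006.
Interference Suspension Credit: +647 days → 22 August 2008.

August 22, 2008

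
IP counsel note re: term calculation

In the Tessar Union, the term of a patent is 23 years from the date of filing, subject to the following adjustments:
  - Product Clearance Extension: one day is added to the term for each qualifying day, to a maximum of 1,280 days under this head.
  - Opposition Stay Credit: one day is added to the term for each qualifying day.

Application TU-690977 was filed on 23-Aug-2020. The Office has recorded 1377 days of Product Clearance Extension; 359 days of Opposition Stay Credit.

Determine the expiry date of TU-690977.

February 17, 2048

Base term: filing date + 23 years → 23 August 2043.
Product Clearance Extension: 1377 days claimed exceeds the 1280-day cap, so +1280 days → 23 February 2047.
Opposition Stay Credit: +359 days → 17 February 2048.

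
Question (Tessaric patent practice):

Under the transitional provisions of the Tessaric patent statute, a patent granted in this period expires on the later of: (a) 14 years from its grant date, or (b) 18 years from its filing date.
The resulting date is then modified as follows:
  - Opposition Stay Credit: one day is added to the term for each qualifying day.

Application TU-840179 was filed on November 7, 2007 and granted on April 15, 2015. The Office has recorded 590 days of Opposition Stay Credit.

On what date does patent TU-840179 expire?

(a) grant + 14 years → 15 April 2029.
(b) filing + 18 years → 7 November 2025.
Later of the two: 15 April 2029.
Opposition Stay Credit: +590 days → 26 November 2030.

November 26, 2030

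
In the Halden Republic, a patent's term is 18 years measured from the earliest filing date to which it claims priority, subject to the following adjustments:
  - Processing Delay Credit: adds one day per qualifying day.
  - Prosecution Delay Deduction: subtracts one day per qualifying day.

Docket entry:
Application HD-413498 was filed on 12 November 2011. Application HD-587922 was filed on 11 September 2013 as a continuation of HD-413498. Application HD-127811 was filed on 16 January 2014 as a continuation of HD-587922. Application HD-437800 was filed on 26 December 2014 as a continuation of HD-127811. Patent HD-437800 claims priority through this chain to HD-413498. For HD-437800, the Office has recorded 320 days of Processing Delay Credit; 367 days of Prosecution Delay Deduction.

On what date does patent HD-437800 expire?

September 26, 2029

Earliest priority filing: 12 November 2011.
Base term: 12 November 2011 + 18 years → 12 November 2029.
Processing Delay Credit: +320 days → 28 September 2030.
Prosecution Delay Deduction: −367 days → 26 September 2029.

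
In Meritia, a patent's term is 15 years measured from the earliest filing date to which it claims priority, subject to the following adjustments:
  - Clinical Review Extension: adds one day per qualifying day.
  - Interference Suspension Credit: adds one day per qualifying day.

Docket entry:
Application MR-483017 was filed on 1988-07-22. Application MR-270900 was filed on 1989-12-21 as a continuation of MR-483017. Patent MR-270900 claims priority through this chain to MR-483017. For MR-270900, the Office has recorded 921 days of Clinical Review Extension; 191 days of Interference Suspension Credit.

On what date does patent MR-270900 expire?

August 7, 2006

Earliest priority filing: 22 July 1988.
Base term: 22 July 1988 + 15 years → 22 July 2003.
Clinical Review Extension: +921 days → 28 January 2006.
Interference Suspension Credit: +191 days → 7 August 2006.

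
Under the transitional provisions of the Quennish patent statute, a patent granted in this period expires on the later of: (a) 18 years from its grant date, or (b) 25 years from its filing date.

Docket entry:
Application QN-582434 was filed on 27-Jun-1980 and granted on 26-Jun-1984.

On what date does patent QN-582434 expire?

2005-06-27

(a) grant + 18 years → 26 June 2002.
(b) filing + 25 years → 27 June 2005.
Later of the two: 27 June 2005.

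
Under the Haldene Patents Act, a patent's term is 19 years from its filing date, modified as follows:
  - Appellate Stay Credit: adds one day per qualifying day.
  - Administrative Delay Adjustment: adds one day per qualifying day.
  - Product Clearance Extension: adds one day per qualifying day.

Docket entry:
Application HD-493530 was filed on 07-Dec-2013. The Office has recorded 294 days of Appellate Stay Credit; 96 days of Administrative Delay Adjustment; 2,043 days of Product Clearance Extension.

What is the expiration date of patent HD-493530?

Base term: filing date + 19 years → 7 December 2032.
Appellate Stay Credit: +294 days → 27 September 2033.
Administrative Delay Adjustment: +96 days → 1 January 2034.
Product Clearance Extension: +2043 days → 6 August 2039.

2039-08-06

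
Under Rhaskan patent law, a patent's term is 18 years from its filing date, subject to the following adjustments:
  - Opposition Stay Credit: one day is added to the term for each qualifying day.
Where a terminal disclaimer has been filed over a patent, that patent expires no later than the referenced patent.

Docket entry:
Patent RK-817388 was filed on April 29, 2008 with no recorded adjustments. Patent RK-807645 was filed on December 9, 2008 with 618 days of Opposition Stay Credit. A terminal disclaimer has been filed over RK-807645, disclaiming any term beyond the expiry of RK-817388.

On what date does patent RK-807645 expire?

April 29, 2026

Natural term of RK-807645:
  Base: filing + 18 years → 9 December 2026.
  Opposition Stay Credit: +618 days → 18 August 2028.
Expiry of referenced patent RK-817388:
  Base: filing + 18 years → 29 April 2026.
Terminal disclaimer: RK-807645 expires on the earlier of 18 August 2028 and 29 April 2026.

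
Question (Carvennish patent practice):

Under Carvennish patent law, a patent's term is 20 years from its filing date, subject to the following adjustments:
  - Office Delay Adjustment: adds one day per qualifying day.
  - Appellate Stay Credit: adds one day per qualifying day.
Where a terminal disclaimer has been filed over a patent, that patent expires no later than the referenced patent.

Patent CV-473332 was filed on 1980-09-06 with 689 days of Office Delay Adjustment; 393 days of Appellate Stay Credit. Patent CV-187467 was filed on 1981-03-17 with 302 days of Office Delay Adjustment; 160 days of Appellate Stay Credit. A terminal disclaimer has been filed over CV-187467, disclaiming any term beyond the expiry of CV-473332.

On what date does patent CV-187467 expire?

Natural term of CV-187467:
  Base: filing + 20 years → 17 March 2001.
  Office Delay Adjustment: +302 days → 13 January 2002.
  Appellate Stay Credit: +160 days → 22 June 2002.
Expiry of referenced patent CV-473332:
  Base: filing + 20 years → 6 September 2000.
  Office Delay Adjustment: +689 days → 27 July 2002.
  Appellate Stay Credit: +393 days → 24 August 2003.
Terminal disclaimer: CV-187467 expires on the earlier of 22 June 2002 and 24 August 2003.

June 22, 2002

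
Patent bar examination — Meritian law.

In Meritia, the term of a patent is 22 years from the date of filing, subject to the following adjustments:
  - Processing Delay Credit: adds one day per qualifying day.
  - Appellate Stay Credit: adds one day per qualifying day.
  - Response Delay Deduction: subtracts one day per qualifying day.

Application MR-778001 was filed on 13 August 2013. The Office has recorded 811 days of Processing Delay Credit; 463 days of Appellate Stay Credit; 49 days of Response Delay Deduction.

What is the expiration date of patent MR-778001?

2038-12-20

Base term: filing date + 22 years → 13 August 2035.
Processing Delay Credit: +811 days → 1 November 2037.
Appellate Stay Credit: +463 days → 7 February 2039.
Response Delay Deduction: −49 days → 20 December 2038.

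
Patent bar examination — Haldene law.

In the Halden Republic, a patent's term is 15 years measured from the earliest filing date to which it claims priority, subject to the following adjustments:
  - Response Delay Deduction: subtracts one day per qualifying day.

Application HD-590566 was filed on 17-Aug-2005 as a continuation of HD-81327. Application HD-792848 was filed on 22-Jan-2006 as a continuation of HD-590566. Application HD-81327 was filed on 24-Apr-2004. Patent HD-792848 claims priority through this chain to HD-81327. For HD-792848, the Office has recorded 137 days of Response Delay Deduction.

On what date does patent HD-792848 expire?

Earliest priority filing: 24 April 2004.
Base term: 24 April 2004 + 15 years → 24 April 2019.
Response Delay Deduction: −137 days → 8 December 2018.

2018-12-08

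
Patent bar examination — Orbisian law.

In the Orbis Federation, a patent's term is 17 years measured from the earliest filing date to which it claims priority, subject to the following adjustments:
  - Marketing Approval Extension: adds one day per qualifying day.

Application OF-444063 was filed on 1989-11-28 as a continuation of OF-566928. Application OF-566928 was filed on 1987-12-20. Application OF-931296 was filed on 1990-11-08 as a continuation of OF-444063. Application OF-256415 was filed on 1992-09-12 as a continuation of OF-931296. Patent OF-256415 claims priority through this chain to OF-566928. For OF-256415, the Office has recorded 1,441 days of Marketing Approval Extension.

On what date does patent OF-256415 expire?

2008-11-30

Earliest priority filing: 20 December 1987.
Base term: 20 December 1987 + 17 years → 20 December 2004.
Marketing Approval Extension: +1441 days → 30 November 2008.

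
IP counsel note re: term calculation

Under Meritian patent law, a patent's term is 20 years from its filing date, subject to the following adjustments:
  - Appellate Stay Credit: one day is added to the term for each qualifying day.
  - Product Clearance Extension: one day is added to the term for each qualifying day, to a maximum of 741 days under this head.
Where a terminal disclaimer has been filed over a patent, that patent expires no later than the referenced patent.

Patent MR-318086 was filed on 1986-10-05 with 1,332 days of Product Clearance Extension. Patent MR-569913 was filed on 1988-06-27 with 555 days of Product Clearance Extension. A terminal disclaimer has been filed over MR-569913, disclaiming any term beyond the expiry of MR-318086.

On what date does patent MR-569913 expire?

Natural term of MR-569913:
  Base: filing + 20 years → 27 June 2008.
  Product Clearance Extension: 555 days (within the 741-day cap) → +555 days → 3 January 2010.
Expiry of referenced patent MR-318086:
  Base: filing + 20 years → 5 October 2006.
  Product Clearance Extension: 1332 days claimed exceeds the 741-day cap, so +741 days → 15 October 2008.
Terminal disclaimer: MR-569913 expires on the earlier of 3 January 2010 and 15 October 2008.

October 15, 2008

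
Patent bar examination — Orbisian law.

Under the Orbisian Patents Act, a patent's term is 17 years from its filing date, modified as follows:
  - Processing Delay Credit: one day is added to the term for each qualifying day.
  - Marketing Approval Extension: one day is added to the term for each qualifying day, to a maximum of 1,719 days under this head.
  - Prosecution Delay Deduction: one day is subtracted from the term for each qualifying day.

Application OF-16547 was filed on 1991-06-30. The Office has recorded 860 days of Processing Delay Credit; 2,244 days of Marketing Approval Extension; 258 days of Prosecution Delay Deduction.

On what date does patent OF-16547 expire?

Base term: filing date + 17 years → 30 June 2008.
Processing Delay Credit: +860 days → 7 November 2010.
Marketing Approval Extension: 2244 days claimed exceeds the 1719-day cap, so +1719 days → 23 July 2015.
Prosecution Delay Deduction: −258 days → 7 November 2014.

November 7, 2014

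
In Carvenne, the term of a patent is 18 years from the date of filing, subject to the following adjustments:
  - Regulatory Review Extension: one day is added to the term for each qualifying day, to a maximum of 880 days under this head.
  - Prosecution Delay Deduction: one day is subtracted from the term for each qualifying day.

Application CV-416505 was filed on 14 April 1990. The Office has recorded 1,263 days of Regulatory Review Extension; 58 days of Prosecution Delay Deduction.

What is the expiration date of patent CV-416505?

2010-07-15

Base term: filing date + 18 years → 14 April 2008.
Regulatory Review Extension: 1263 days claimed exceeds the 880-day cap, so +880 days → 11 September 2010.
Prosecution Delay Deduction: −58 days → 15 July 2010.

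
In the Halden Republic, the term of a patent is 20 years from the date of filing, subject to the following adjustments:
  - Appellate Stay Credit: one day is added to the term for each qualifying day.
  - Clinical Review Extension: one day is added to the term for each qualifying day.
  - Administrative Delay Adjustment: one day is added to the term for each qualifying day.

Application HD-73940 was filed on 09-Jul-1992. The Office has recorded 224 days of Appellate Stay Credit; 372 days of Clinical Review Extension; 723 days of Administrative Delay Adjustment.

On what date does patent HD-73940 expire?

Base term: filing date + 20 years → 9 July 2012.
Appellate Stay Credit: +224 days → 18 February 2013.
Clinical Review Extension: +372 days → 25 February 2014.
Administrative Delay Adjustment: +723 days → 18 February 2016.

February 18, 2016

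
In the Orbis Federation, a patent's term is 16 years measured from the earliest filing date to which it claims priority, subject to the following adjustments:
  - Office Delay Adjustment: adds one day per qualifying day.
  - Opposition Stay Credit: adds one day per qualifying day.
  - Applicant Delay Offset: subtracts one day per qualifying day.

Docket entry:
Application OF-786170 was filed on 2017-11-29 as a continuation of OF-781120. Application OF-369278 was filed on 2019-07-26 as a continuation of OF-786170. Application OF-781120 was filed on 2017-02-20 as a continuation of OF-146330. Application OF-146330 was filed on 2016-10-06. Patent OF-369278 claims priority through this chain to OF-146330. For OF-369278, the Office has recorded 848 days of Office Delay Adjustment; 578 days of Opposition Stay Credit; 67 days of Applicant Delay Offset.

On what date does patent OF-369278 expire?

Earliest priority filing: 6 October 2016.
Base term: 6 October 2016 + 16 years → 6 October 2032.
Office Delay Adjustment: +848 days → 1 February 2035.
Opposition Stay Credit: +578 days → 1 September 2036.
Applicant Delay Offset: −67 days → 26 June 2036.

June 26, 2036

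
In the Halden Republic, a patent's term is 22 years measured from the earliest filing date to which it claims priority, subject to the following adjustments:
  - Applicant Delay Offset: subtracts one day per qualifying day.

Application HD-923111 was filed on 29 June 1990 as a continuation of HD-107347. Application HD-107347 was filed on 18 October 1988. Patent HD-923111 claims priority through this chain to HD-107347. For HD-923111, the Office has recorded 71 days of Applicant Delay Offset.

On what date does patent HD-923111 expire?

Earliest priority filing: 18 October 1988.
Base term: 18 October 1988 + 22 years → 18 October 2010.
Applicant Delay Offset: −71 days → 8 August 2010.

August 8, 2010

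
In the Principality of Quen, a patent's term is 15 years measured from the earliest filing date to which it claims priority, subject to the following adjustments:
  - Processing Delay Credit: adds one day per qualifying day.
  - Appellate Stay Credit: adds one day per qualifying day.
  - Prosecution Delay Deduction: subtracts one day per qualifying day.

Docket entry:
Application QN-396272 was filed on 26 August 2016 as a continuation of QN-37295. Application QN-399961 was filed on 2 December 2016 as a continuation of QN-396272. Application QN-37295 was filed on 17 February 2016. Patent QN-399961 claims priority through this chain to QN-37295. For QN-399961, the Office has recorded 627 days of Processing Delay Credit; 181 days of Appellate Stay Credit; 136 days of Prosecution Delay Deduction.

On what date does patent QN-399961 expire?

Earliest priority filing: 17 February 2016.
Base term: 17 February 2016 + 15 years → 17 February 2031.
Processing Delay Credit: +627 days → 5 November 2032.
Appellate Stay Credit: +181 days → 5 May 2033.
Prosecution Delay Deduction: −136 days → 20 December 2032.

December 20, 2032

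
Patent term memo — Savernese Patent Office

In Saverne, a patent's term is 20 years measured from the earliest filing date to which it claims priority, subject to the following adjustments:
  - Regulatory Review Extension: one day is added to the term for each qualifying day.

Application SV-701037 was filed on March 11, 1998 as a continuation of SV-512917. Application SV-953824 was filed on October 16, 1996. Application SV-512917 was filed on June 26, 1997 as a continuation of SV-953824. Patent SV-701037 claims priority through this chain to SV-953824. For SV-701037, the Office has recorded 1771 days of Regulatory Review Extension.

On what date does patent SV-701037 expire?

August 22, 2021

Earliest priority filing: 16 October 1996.
Base term: 16 October 1996 + 20 years → 16 October 2016.
Regulatory Review Extension: +1771 days → 22 August 2021.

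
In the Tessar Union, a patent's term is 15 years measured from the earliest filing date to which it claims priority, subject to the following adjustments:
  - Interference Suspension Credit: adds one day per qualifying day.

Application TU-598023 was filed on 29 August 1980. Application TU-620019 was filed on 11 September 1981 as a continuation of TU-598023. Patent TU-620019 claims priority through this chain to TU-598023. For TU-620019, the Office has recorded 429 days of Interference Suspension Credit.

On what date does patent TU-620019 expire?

1996-10-31

Earliest priority filing: 29 August 1980.
Base term: 29 August 1980 + 15 years → 29 August 1995.
Interference Suspension Credit: +429 days → 31 October 1996.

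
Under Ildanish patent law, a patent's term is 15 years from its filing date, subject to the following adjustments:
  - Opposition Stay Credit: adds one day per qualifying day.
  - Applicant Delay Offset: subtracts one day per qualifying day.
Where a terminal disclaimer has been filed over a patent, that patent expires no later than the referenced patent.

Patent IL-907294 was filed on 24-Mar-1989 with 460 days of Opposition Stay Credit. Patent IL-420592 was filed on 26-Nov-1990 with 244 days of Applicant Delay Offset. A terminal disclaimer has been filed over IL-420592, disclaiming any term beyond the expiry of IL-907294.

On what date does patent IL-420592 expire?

Natural term of IL-420592:
  Base: filing + 15 years → 26 November 2005.
  Applicant Delay Offset: −244 days → 27 March 2005.
Expiry of referenced patent IL-907294:
  Base: filing + 15 years → 24 March 2004.
  Opposition Stay Credit: +460 days → 27 June 2005.
Terminal disclaimer: IL-420592 expires on the earlier of 27 March 2005 and 27 June 2005.

2005-03-27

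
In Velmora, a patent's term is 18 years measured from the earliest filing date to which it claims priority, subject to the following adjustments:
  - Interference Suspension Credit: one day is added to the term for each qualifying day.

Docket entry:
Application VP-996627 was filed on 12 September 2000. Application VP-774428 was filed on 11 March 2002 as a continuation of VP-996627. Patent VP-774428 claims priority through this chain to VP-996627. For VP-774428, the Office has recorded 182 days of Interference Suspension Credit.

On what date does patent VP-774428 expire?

Earliest priority filing: 12 September 2000.
Base term: 12 September 2000 + 18 years → 12 September 2018.
Interference Suspension Credit: +182 days → 13 March 2019.

2019-03-13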